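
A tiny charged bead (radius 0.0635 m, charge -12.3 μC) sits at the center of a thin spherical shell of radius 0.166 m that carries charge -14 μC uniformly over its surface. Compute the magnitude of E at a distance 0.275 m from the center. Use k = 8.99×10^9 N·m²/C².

Take a concentric spherical Gaussian surface of radius r = 0.275 m (r > 0.166 m, enclosing both).
Q_enc = (-12.3 μC) + (-14 μC) = -2.63×10^-5 C.
By Gauss's law, ∮E·dA = E·4πr² = Q_enc/ε₀.
E = k|Q_enc|/r² = (8.99×10^9)(2.63×10^-5)/(0.275)² = 3.13×10^6 N/C.

E = 3.13e6 N/C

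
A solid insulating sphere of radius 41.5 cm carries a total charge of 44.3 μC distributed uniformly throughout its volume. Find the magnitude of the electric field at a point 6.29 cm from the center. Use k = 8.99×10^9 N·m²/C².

By spherical symmetry E is radial; choose a Gaussian sphere of radius r = 6.29 cm (r < R).
Only the charge within r is enclosed: Q_enc = Q·(r/R)³ = (44.3 μC)·(6.29 cm/41.5 cm)³ = 1.542×10^-7 C.
By Gauss's law, ∮E·dA = E·4πr² = Q_enc/ε₀.
E = k|Q_enc|/r² = (8.99×10^9)(1.542e-7)/(0.0629)² = 3.50×10^5 N/C.

3.50e5 V/m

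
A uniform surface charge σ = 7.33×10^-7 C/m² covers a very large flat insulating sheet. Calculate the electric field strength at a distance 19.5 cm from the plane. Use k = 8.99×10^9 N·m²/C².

Choose a cylindrical pillbox piercing the sheet, end faces (area A) parallel to it.
Flux Φ = 2EA and Q_enc = σA, so 2EA = σA/ε₀ ⇒ E = |σ|/(2ε₀), independent of distance.
E = 2πk|σ| = 2π(8.99×10^9)(7.33×10^-7) = 4.14×10^4 N/C.

|E| = 4.14×10^4 N/C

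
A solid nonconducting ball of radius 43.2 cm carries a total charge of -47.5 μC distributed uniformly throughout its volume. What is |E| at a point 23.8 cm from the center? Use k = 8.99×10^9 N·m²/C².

E = 1.26e6 V/m

Symmetry ⇒ E = E(r) r̂. Gaussian sphere of radius r = 23.8 cm (r < R).
Only the charge within r is enclosed: Q_enc = Q·(r/R)³ = (-47.5 μC)·(23.8 cm/43.2 cm)³ = -7.943×10^-6 C.
By Gauss's law, ∮E·dA = E·4πr² = Q_enc/ε₀.
E = k|Q_enc|/r² = (8.99×10^9)(7.943×10^-6)/(0.238)² = 1.26e6 N/C.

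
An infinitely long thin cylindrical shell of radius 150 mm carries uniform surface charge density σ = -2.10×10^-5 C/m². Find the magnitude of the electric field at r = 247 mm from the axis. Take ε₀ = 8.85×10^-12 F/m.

E = 1.44×10^6 N/C

Choose a coaxial cylinder of radius r = 247 mm (arbitrary length L) as the Gaussian surface (r > 150 mm).
The whole shell is enclosed: λ_enc = σ·2πR = (-2.10×10^-5)·2π·(0.15) = -1.979×10^-5 C/m.
By Gauss's law (flux through the curved wall only), E·2πrL = λ_enc L/ε₀.
E = |λ_enc|/(2πε₀r) = (1.979e-5)/(2π·8.85×10^-12·0.247) = 1.44×10^6 N/C.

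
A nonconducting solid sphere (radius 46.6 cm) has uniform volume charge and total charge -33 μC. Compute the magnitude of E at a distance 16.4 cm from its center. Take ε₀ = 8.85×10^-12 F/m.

By spherical symmetry E is radial; choose a Gaussian sphere of radius r = 16.4 cm (r < R).
Only the charge within r is enclosed: Q_enc = Q·(r/R)³ = (-33 μC)·(16.4 cm/46.6 cm)³ = -1.438×10^-6 C.
By Gauss's law, ∮E·dA = E·4πr² = Q_enc/ε₀.
E = |Q_enc|/(4πε₀r²) = (1.438×10^-6)/(4π·8.85×10^-12·(0.164)²) = 4.81e5 N/C.

4.81×10^5 V/m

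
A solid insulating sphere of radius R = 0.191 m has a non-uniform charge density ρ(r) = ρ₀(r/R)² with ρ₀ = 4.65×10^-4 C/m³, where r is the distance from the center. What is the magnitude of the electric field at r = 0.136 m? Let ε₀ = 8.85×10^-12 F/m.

Use a concentric Gaussian sphere at r = 0.136 m (r < R).
Q_enc = ∫₀^r ρ(r')·4πr'² dr' = (4πρ₀/R²) ∫₀^r r'^4 dr' = 4πρ₀ r^5/(5·R²) = 1.49e-6 C.
Gauss's law: E·4πr² = Q_enc/ε₀.
E = |Q_enc|/(4πε₀r²) = (1.49e-6)/(4π·8.85×10^-12·(0.136)²) = 7.25e5 N/C.

|E| ≈ 7.25×10^5 N/C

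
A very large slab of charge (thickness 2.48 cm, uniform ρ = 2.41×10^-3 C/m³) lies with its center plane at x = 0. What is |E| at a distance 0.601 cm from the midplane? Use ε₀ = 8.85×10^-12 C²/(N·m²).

By symmetry E is perpendicular to the slab. A Gaussian pillbox from −0.601 cm to +0.601 cm (face area A) lies entirely within the slab.
Q_enc = ρ·(2x)·A and flux = 2EA, so 2EA = 2ρxA/ε₀ ⇒ E = |ρ|x/ε₀.
E = (2.41e-3)(0.00601)/(8.85×10^-12) = 1.64×10^6 N/C.

|E| = 1.64e6 V/m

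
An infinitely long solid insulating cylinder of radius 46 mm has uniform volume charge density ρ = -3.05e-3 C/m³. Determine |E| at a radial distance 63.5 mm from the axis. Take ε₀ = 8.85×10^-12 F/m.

Coaxial Gaussian cylinder, radius r = 63.5 mm, length L (r > 46 mm, full cross-section enclosed).
λ_enc = ρ·πR² = (-3.05e-3)π(0.046)² = -2.028×10^-5 C/m.
Applying ∮E·dA = Q_enc/ε₀ with the end caps contributing no flux:
E = |λ_enc|/(2πε₀r) = (2.028e-5)/(2π·8.85×10^-12·0.0635) = 5.74e6 N/C.

E = 5.74e6 N/C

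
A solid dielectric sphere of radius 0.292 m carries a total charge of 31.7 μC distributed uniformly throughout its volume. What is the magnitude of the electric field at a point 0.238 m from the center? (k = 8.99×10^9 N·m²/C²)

|E| = 2.72e6 V/m

Use a concentric Gaussian sphere at r = 0.238 m (r < R).
For a uniform sphere the enclosed fraction is (r/R)³, so Q_enc = (31.7 μC)(0.238/0.292)³ = 1.716×10^-5 C.
Applying ∮E·dA = Q_enc/ε₀ with Φ = E(4πr²):
E = k|Q_enc|/r² = (8.99×10^9)(1.716×10^-5)/(0.238)² = 2.72×10^6 N/C.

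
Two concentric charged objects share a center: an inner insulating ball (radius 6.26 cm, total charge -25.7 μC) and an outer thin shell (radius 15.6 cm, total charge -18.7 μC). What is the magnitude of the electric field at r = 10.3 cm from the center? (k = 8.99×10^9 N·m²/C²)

Take a concentric spherical Gaussian surface of radius r = 10.3 cm (between the bodies, 6.26 cm < r < 15.6 cm).
Only the inner charge is enclosed; the outer shell contributes nothing inside itself. Q_enc = -25.7 μC = -2.57×10^-5 C.
Since E is radial and uniform over the Gaussian sphere, Φ = E·4πr² = Q_enc/ε₀.
E = k|Q_enc|/r² = (8.99×10^9)(2.57×10^-5)/(0.103)² = 2.18×10^7 N/C.

|E| ≈ 2.18×10^7 N/C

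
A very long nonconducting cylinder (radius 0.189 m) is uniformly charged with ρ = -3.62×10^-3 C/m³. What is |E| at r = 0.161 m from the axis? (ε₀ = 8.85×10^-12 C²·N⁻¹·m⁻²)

E ≈ 3.29×10^7 N/C

Coaxial Gaussian cylinder, radius r = 0.161 m, length L (r < R).
Enclosed charge per unit length: λ_enc = ρ·πr² = (-3.62×10^-3)π(0.161)² = -2.948e-4 C/m.
Since E is radial and uniform over the curved surface, Φ = E·2πrL = Q_enc/ε₀ = λ_enc L/ε₀.
E = |λ_enc|/(2πε₀r) = (2.948e-4)/(2π·8.85×10^-12·0.161) = 3.29e7 N/C.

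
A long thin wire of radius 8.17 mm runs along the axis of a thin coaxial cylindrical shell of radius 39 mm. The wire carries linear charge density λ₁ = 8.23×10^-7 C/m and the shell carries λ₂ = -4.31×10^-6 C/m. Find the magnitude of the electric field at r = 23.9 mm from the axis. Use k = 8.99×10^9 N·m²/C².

|E| ≈ 6.19e5 V/m

Take a coaxial cylindrical Gaussian surface of radius r = 23.9 mm and length L (between the conductors, 8.17 mm < r < 39 mm).
The shell at 39 mm lies outside the Gaussian surface, so λ_enc = λ₁ = 8.23×10^-7 C/m.
Since E is radial and uniform over the curved surface, Φ = E·2πrL = Q_enc/ε₀ = λ_enc L/ε₀.
E = 2k|λ_enc|/r = 2(8.99×10^9)(8.23×10^-7)/(0.0239) = 6.19×10^5 N/C.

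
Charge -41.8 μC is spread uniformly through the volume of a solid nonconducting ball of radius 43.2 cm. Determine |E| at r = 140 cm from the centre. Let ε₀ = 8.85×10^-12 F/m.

Symmetry ⇒ E = E(r) r̂. Gaussian sphere of radius r = 140 cm (r > R, so the entire charge is enclosed).
Q_enc = -41.8 μC = -4.18×10^-5 C.
Since E is radial and uniform over the Gaussian sphere, Φ = E·4πr² = Q_enc/ε₀.
E = |Q_enc|/(4πε₀r²) = (4.18×10^-5)/(4π·8.85×10^-12·(1.4)²) = 1.92×10^5 N/C.

|E| = 1.92×10^5 N/C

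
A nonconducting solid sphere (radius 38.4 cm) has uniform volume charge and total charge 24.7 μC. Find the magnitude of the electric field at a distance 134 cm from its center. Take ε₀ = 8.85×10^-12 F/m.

By spherical symmetry E is radial; choose a Gaussian sphere of radius r = 134 cm (r > R, so the entire charge is enclosed).
Q_enc = 24.7 μC = 2.47×10^-5 C.
Gauss's law: E·4πr² = Q_enc/ε₀.
E = |Q_enc|/(4πε₀r²) = (2.47×10^-5)/(4π·8.85×10^-12·(1.34)²) = 1.24e5 N/C.

|E| ≈ 1.24×10^5 N/C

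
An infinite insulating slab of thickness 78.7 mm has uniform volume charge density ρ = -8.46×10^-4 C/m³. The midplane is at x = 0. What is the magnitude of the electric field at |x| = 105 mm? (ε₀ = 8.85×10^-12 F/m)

The point |x| = 105 mm lies outside the slab (half-thickness 0.03935 m). A symmetric pillbox spanning the full slab encloses Q_enc = ρ·d·A.
Flux = 2EA ⇒ E = |ρ|d/(2ε₀), independent of distance outside.
E = (8.46×10^-4)(0.0787)/(2·8.85×10^-12) = 3.76×10^6 N/C.

3.76e6 V/m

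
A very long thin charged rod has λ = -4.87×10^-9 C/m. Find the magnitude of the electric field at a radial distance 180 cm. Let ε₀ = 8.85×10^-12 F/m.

Take a coaxial cylindrical Gaussian surface of radius r = 180 cm and length L.
Q_enc = λL, so λ_enc = -4.87e-9 C/m.
Applying ∮E·dA = Q_enc/ε₀ with the end caps contributing no flux:
E = |λ_enc|/(2πε₀r) = (4.87×10^-9)/(2π·8.85×10^-12·1.8) = 48.7 N/C.

|E| = 48.7 N/C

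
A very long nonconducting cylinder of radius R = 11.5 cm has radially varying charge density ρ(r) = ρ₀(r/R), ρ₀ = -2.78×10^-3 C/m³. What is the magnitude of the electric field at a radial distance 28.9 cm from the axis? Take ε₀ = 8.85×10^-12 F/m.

By cylindrical symmetry E is radial; use a coaxial Gaussian cylinder of radius 28.9 cm and length L (r > R, full charge per length enclosed).
λ_enc = 2π ∫₀^R ρ₀(r'/R)^1 r' dr' = 2πρ₀R²/3 = -7.70×10^-5 C/m.
Applying ∮E·dA = Q_enc/ε₀ with the end caps contributing no flux:
E = |λ_enc|/(2πε₀r) = (7.70×10^-5)/(2π·8.85×10^-12·0.289) = 4.79×10^6 N/C.

E ≈ 4.79e6 V/m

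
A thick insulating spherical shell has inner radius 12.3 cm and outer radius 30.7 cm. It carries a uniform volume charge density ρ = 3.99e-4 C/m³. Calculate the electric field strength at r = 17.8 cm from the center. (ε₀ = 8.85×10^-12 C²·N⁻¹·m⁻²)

Use a concentric Gaussian sphere at r = 17.8 cm (within the shell material, 12.3 cm < r < 30.7 cm).
Enclosed charge is the volume from a to r: Q_enc = (4π/3)ρ(r³ − a³) = 6.316×10^-6 C.
Gauss's law: E·4πr² = Q_enc/ε₀.
E = |Q_enc|/(4πε₀r²) = (6.316e-6)/(4π·8.85×10^-12·(0.178)²) = 1.79e6 N/C.

|E| = 1.79×10^6 N/C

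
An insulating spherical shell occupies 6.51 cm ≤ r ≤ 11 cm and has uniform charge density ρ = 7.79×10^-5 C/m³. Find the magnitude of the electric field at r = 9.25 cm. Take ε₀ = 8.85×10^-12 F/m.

Take a concentric spherical Gaussian surface of radius r = 9.25 cm (within the shell material, 6.51 cm < r < 11 cm).
Only the shell between 6.51 cm and r is enclosed: Q_enc = ρ·(4π/3)(r³ − a³) = (7.79×10^-5)·(4π/3)·((0.0925)³ − (0.0651)³) = 1.682e-7 C.
Since E is radial and uniform over the Gaussian sphere, Φ = E·4πr² = Q_enc/ε₀.
E = |Q_enc|/(4πε₀r²) = (1.682e-7)/(4π·8.85×10^-12·(0.0925)²) = 1.77×10^5 N/C.

E ≈ 1.77e5 N/C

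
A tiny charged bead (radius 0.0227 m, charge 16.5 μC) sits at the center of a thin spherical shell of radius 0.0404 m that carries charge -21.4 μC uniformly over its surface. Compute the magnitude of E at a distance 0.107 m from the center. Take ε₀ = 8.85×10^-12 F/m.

Take a concentric spherical Gaussian surface of radius r = 0.107 m (r > 0.0404 m, enclosing both).
Q_enc = (16.5 μC) + (-21.4 μC) = -4.90e-6 C.
By Gauss's law, ∮E·dA = E·4πr² = Q_enc/ε₀.
E = |Q_enc|/(4πε₀r²) = (4.90e-6)/(4π·8.85×10^-12·(0.107)²) = 3.85e6 N/C.

E ≈ 3.85×10^6 V/m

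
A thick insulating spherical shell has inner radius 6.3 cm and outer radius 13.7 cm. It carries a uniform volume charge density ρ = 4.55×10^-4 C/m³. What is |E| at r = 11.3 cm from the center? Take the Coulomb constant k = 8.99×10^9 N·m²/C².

Symmetry ⇒ E = E(r) r̂. Gaussian sphere of radius r = 11.3 cm (within the shell material, 6.3 cm < r < 13.7 cm).
Only the shell between 6.3 cm and r is enclosed: Q_enc = ρ·(4π/3)(r³ − a³) = (4.55×10^-4)·(4π/3)·((0.113)³ − (0.063)³) = 2.273×10^-6 C.
Gauss's law: E·4πr² = Q_enc/ε₀.
E = k|Q_enc|/r² = (8.99×10^9)(2.273e-6)/(0.113)² = 1.60×10^6 N/C.

E = 1.60×10^6 N/C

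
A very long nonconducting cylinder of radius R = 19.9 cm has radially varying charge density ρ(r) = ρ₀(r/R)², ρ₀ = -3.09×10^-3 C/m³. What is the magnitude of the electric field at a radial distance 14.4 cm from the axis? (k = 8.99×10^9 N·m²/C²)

E ≈ 6.58e6 N/C

Take a coaxial cylindrical Gaussian surface of radius r = 14.4 cm and length L (r < R).
λ_enc = ∫₀^r ρ(r')·2πr' dr' = (2πρ₀/R²)·r^4/4 = -5.27×10^-5 C/m.
Applying ∮E·dA = Q_enc/ε₀ with the end caps contributing no flux:
E = 2k|λ_enc|/r = 2(8.99×10^9)(5.27×10^-5)/(0.144) = 6.58×10^6 N/C.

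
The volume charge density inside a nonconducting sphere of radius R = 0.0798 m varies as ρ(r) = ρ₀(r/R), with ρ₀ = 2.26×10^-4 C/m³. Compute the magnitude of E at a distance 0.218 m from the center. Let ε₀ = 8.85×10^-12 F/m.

E ≈ 6.83×10^4 N/C

Take a concentric spherical Gaussian surface of radius r = 0.218 m (r > R, all charge enclosed).
Q_enc = 4π ∫₀^R ρ₀(r'/R)^1 r'² dr' = 4πρ₀R³/4 = 3.608×10^-7 C.
By Gauss's law, ∮E·dA = E·4πr² = Q_enc/ε₀.
E = |Q_enc|/(4πε₀r²) = (3.608×10^-7)/(4π·8.85×10^-12·(0.218)²) = 6.83×10^4 N/C.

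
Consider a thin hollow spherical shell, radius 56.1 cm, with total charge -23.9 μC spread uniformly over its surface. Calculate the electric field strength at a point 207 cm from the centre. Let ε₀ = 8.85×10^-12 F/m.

E = 5.02e4 N/C

Use a concentric Gaussian sphere at r = 207 cm (r > 56.1 cm).
The entire shell is enclosed: Q_enc = -2.39×10^-5 C.
By Gauss's law, ∮E·dA = E·4πr² = Q_enc/ε₀.
E = |Q_enc|/(4πε₀r²) = (2.39×10^-5)/(4π·8.85×10^-12·(2.07)²) = 5.02×10^4 N/C.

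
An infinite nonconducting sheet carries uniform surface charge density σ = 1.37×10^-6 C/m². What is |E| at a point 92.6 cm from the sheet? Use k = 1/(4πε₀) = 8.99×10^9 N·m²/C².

|E| ≈ 7.74e4 V/m

By planar symmetry E is perpendicular to the sheet and uniform; use a Gaussian pillbox with flat faces of area A on each side of the sheet.
Only the two end caps contribute flux: Φ = 2EA. With Q_enc = σA, Gauss's law gives E = |σ|/(2ε₀).
E = 2πk|σ| = 2π(8.99×10^9)(1.37×10^-6) = 7.74×10^4 N/C.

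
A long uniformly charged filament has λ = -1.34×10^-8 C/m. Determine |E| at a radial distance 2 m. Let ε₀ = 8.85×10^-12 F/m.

|E| = 120 V/m

Take a coaxial cylindrical Gaussian surface of radius r = 2 m and length L.
Q_enc = λL, so λ_enc = -1.34×10^-8 C/m.
Gauss's law: E·2πrL = λ_enc L/ε₀.
E = |λ_enc|/(2πε₀r) = (1.34e-8)/(2π·8.85×10^-12·2) = 120 N/C.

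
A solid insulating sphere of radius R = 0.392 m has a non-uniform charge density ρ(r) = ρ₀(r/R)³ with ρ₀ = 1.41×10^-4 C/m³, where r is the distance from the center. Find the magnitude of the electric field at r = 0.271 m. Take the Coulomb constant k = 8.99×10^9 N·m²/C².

E ≈ 2.38e5 N/C

Symmetry ⇒ E = E(r) r̂. Gaussian sphere of radius r = 0.271 m (r < R).
Integrate the density: Q_enc = 4π ∫₀^r ρ₀(r'/R)^3 r'² dr' = 4πρ₀ r^6/(6·R³) = 1.942×10^-6 C.
By Gauss's law, ∮E·dA = E·4πr² = Q_enc/ε₀.
E = k|Q_enc|/r² = (8.99×10^9)(1.942×10^-6)/(0.271)² = 2.38×10^5 N/C.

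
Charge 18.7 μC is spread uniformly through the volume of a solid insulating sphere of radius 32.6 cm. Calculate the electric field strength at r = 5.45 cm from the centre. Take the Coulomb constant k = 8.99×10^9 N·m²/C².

Symmetry ⇒ E = E(r) r̂. Gaussian sphere of radius r = 5.45 cm (r < R).
For a uniform sphere the enclosed fraction is (r/R)³, so Q_enc = (18.7 μC)(0.0545/0.326)³ = 8.737×10^-8 C.
Applying ∮E·dA = Q_enc/ε₀ with Φ = E(4πr²):
E = k|Q_enc|/r² = (8.99×10^9)(8.737×10^-8)/(0.0545)² = 2.64e5 N/C.

2.64e5 N/C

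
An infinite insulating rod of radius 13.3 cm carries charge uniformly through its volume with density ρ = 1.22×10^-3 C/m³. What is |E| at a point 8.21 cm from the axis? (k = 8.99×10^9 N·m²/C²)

Choose a coaxial cylinder of radius r = 8.21 cm (arbitrary length L) as the Gaussian surface (r < R).
Enclosed charge per unit length: λ_enc = ρ·πr² = (1.22×10^-3)π(0.0821)² = 2.583e-5 C/m.
Applying ∮E·dA = Q_enc/ε₀ with the end caps contributing no flux:
E = 2k|λ_enc|/r = 2(8.99×10^9)(2.583×10^-5)/(0.0821) = 5.66e6 N/C.

E ≈ 5.66×10^6 N/C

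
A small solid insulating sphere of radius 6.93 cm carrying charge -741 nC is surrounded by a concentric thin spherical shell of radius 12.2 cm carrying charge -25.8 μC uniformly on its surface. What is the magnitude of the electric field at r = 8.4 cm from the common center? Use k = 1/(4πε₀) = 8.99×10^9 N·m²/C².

9.44e5 N/C

Use a concentric Gaussian sphere at r = 8.4 cm (between the bodies, 6.93 cm < r < 12.2 cm).
The shell at 12.2 cm lies outside the Gaussian surface, so Q_enc = -741 nC = -7.41×10^-7 C.
Since E is radial and uniform over the Gaussian sphere, Φ = E·4πr² = Q_enc/ε₀.
E = k|Q_enc|/r² = (8.99×10^9)(7.41e-7)/(0.084)² = 9.44e5 N/C.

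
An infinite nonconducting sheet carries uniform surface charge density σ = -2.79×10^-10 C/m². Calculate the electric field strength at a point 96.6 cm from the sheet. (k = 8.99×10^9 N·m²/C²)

By planar symmetry E is perpendicular to the sheet and uniform; use a Gaussian pillbox with flat faces of area A on each side of the sheet.
Only the two end caps contribute flux: Φ = 2EA. With Q_enc = σA, Gauss's law gives E = |σ|/(2ε₀).
E = 2πk|σ| = 2π(8.99×10^9)(2.79e-10) = 15.8 N/C.

|E| ≈ 15.8 N/C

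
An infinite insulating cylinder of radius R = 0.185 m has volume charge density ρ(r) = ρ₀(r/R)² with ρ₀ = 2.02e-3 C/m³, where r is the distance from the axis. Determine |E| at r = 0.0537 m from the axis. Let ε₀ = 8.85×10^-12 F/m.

Take a coaxial cylindrical Gaussian surface of radius r = 0.0537 m and length L (r < R).
Integrating ρ over the cross-section to radius r: λ_enc = (2πρ₀/R²) ∫₀^r r'^3 dr' = 2πρ₀ r^4/(4·R²) = 7.709e-7 C/m.
By Gauss's law (flux through the curved wall only), E·2πrL = λ_enc L/ε₀.
E = |λ_enc|/(2πε₀r) = (7.709×10^-7)/(2π·8.85×10^-12·0.0537) = 2.58×10^5 N/C.

E = 2.58×10^5 N/C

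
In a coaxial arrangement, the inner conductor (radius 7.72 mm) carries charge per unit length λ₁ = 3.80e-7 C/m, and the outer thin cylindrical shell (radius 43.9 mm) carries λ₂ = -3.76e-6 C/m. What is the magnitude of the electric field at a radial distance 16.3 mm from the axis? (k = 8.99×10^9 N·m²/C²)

Choose a coaxial cylinder of radius r = 16.3 mm (arbitrary length L) as the Gaussian surface (between the conductors, 7.72 mm < r < 43.9 mm).
Only the inner wire is enclosed; the outer shell contributes nothing inside itself. λ_enc = λ₁ = 3.80×10^-7 C/m.
Gauss's law: E·2πrL = λ_enc L/ε₀.
E = 2k|λ_enc|/r = 2(8.99×10^9)(3.80e-7)/(0.0163) = 4.19e5 N/C.

4.19e5 V/m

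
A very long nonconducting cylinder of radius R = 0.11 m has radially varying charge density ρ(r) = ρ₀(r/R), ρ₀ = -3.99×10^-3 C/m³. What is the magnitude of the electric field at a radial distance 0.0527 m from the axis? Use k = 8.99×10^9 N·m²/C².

Take a coaxial cylindrical Gaussian surface of radius r = 0.0527 m and length L (r < R).
Integrating ρ over the cross-section to radius r: λ_enc = (2πρ₀/R) ∫₀^r r'^2 dr' = 2πρ₀ r^3/(3·R) = -1.112×10^-5 C/m.
By Gauss's law (flux through the curved wall only), E·2πrL = λ_enc L/ε₀.
E = 2k|λ_enc|/r = 2(8.99×10^9)(1.112×10^-5)/(0.0527) = 3.79×10^6 N/C.

3.79×10^6 N/C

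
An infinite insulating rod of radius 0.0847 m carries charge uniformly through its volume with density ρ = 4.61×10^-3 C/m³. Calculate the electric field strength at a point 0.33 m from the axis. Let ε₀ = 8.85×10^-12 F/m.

|E| = 5.66e6 V/m

By cylindrical symmetry E is radial; use a coaxial Gaussian cylinder of radius 0.33 m and length L (r > 0.0847 m, full cross-section enclosed).
λ_enc = ρ·πR² = (4.61×10^-3)π(0.0847)² = 1.039×10^-4 C/m.
Since E is radial and uniform over the curved surface, Φ = E·2πrL = Q_enc/ε₀ = λ_enc L/ε₀.
E = |λ_enc|/(2πε₀r) = (1.039e-4)/(2π·8.85×10^-12·0.33) = 5.66e6 N/C.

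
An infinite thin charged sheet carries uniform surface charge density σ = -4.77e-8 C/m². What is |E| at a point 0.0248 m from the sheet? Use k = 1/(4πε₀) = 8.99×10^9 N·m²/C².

|E| ≈ 2.69×10^3 N/C

By planar symmetry E is perpendicular to the sheet and uniform; use a Gaussian pillbox with flat faces of area A on each side of the sheet.
Flux Φ = 2EA and Q_enc = σA, so 2EA = σA/ε₀ ⇒ E = |σ|/(2ε₀), independent of distance.
E = 2πk|σ| = 2π(8.99×10^9)(4.77×10^-8) = 2.69e3 N/C.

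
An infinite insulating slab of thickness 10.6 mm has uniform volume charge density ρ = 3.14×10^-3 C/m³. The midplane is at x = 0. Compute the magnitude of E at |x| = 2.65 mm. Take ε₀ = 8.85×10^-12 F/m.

|E| ≈ 9.40e5 V/m

By symmetry E is perpendicular to the slab. A Gaussian pillbox from −2.65 mm to +2.65 mm (face area A) lies entirely within the slab.
Q_enc = ρ·(2x)·A and flux = 2EA, so 2EA = 2ρxA/ε₀ ⇒ E = |ρ|x/ε₀.
E = (3.14e-3)(0.00265)/(8.85×10^-12) = 9.40e5 N/C.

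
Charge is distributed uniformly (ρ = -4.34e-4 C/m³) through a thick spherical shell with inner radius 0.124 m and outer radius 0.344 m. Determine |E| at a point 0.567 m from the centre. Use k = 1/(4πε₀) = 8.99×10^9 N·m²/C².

1.97e6 N/C

Use a concentric Gaussian sphere at r = 0.567 m (r > 0.344 m, enclosing the whole shell).
Q_enc = ρ·(4π/3)(b³ − a³) = (-4.34e-4)·(4π/3)·((0.344)³ − (0.124)³) = -7.054×10^-5 C.
Applying ∮E·dA = Q_enc/ε₀ with Φ = E(4πr²):
E = k|Q_enc|/r² = (8.99×10^9)(7.054×10^-5)/(0.567)² = 1.97e6 N/C.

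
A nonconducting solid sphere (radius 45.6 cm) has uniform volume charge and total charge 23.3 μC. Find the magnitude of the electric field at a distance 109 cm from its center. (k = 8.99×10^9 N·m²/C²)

1.76e5 V/m

Use a concentric Gaussian sphere at r = 109 cm (r > R, so the entire charge is enclosed).
Q_enc = 23.3 μC = 2.33×10^-5 C.
Gauss's law: E·4πr² = Q_enc/ε₀.
E = k|Q_enc|/r² = (8.99×10^9)(2.33×10^-5)/(1.09)² = 1.76e5 N/C.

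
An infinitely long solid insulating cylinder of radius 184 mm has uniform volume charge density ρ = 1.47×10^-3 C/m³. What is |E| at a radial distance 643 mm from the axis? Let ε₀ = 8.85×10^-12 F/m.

E = 4.37×10^6 N/C

Coaxial Gaussian cylinder, radius r = 643 mm, length L (r > 184 mm, full cross-section enclosed).
λ_enc = ρ·πR² = (1.47×10^-3)π(0.184)² = 1.564e-4 C/m.
Gauss's law: E·2πrL = λ_enc L/ε₀.
E = |λ_enc|/(2πε₀r) = (1.564×10^-4)/(2π·8.85×10^-12·0.643) = 4.37e6 N/C.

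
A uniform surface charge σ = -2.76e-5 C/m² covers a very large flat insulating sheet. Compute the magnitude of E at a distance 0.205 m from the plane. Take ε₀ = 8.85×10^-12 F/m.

The symmetry is planar: E is normal to the sheet and the same magnitude on both sides. Take a pillbox straddling the sheet with end-cap area A.
Flux Φ = 2EA and Q_enc = σA, so 2EA = σA/ε₀ ⇒ E = |σ|/(2ε₀), independent of distance.
E = |σ|/(2ε₀) = (2.76×10^-5)/(2·8.85×10^-12) = 1.56×10^6 N/C.

|E| = 1.56×10^6 N/C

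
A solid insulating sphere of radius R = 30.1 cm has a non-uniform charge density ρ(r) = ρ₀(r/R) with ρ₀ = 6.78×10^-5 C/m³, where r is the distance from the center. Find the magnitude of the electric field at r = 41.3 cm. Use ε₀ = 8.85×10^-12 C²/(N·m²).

|E| = 3.06×10^5 V/m

Take a concentric spherical Gaussian surface of radius r = 41.3 cm (r > R, all charge enclosed).
Q_enc = 4π ∫₀^R ρ₀(r'/R)^1 r'² dr' = 4πρ₀R³/4 = 5.809×10^-6 C.
Gauss's law: E·4πr² = Q_enc/ε₀.
E = |Q_enc|/(4πε₀r²) = (5.809×10^-6)/(4π·8.85×10^-12·(0.413)²) = 3.06×10^5 N/C.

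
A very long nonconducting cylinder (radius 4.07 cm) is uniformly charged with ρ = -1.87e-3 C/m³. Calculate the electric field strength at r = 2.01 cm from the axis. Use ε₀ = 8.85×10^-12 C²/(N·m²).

Take a coaxial cylindrical Gaussian surface of radius r = 2.01 cm and length L (r < R).
Charge inside radius r per length L is ρ·πr²·L, so λ_enc = ρπr² = -2.373×10^-6 C/m.
By Gauss's law (flux through the curved wall only), E·2πrL = λ_enc L/ε₀.
E = |λ_enc|/(2πε₀r) = (2.373×10^-6)/(2π·8.85×10^-12·0.0201) = 2.12e6 N/C.

2.12×10^6 N/C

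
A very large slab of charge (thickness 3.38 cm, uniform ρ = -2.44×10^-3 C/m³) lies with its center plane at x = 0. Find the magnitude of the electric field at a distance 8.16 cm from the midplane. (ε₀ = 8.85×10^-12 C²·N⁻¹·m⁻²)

|E| ≈ 4.66e6 N/C

The point |x| = 8.16 cm lies outside the slab (half-thickness 0.0169 m). A symmetric pillbox spanning the full slab encloses Q_enc = ρ·d·A.
Flux = 2EA ⇒ E = |ρ|d/(2ε₀), independent of distance outside.
E = (2.44×10^-3)(0.0338)/(2·8.85×10^-12) = 4.66e6 N/C.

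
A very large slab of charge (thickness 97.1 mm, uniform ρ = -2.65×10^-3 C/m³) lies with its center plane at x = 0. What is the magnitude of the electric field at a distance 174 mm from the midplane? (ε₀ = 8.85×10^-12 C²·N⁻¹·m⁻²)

|E| ≈ 1.45×10^7 V/m

The point |x| = 174 mm lies outside the slab (half-thickness 0.04855 m). A symmetric pillbox spanning the full slab encloses Q_enc = ρ·d·A.
Flux = 2EA ⇒ E = |ρ|d/(2ε₀), independent of distance outside.
E = (2.65×10^-3)(0.0971)/(2·8.85×10^-12) = 1.45×10^7 N/C.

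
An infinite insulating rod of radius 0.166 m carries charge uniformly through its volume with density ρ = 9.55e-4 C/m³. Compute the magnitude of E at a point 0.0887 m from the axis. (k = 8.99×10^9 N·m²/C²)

E ≈ 4.78e6 V/m

By cylindrical symmetry E is radial; use a coaxial Gaussian cylinder of radius 0.0887 m and length L (r < R).
Enclosed charge per unit length: λ_enc = ρ·πr² = (9.55e-4)π(0.0887)² = 2.36e-5 C/m.
Since E is radial and uniform over the curved surface, Φ = E·2πrL = Q_enc/ε₀ = λ_enc L/ε₀.
E = 2k|λ_enc|/r = 2(8.99×10^9)(2.36e-5)/(0.0887) = 4.78×10^6 N/C.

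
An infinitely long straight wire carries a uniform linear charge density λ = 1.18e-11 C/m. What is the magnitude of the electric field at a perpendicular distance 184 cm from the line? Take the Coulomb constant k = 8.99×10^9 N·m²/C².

Choose a coaxial cylinder of radius r = 184 cm (arbitrary length L) as the Gaussian surface.
Q_enc = λL, so λ_enc = 1.18×10^-11 C/m.
Gauss's law: E·2πrL = λ_enc L/ε₀.
E = 2k|λ_enc|/r = 2(8.99×10^9)(1.18e-11)/(1.84) = 0.115 N/C.

|E| ≈ 0.115 N/C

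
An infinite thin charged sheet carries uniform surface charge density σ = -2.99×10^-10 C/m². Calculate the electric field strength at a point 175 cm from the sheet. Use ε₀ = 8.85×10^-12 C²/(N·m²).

By planar symmetry E is perpendicular to the sheet and uniform; use a Gaussian pillbox with flat faces of area A on each side of the sheet.
Only the two end caps contribute flux: Φ = 2EA. With Q_enc = σA, Gauss's law gives E = |σ|/(2ε₀).
E = |σ|/(2ε₀) = (2.99×10^-10)/(2·8.85×10^-12) = 16.9 N/C.

16.9 N/C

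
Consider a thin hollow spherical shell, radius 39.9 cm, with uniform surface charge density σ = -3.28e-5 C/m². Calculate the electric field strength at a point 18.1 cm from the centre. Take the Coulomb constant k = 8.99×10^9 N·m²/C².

Symmetry ⇒ E = E(r) r̂. Gaussian sphere of radius r = 18.1 cm (inside the shell, r < 39.9 cm).
All the charge is outside the Gaussian surface: Q_enc = 0, hence E = 0 everywhere inside the shell.

E = 0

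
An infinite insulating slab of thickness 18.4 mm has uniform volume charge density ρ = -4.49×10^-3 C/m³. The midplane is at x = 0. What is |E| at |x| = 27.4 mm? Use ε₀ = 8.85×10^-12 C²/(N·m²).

The point |x| = 27.4 mm lies outside the slab (half-thickness 0.0092 m). A symmetric pillbox spanning the full slab encloses Q_enc = ρ·d·A.
Flux = 2EA ⇒ E = |ρ|d/(2ε₀), independent of distance outside.
E = (4.49e-3)(0.0184)/(2·8.85×10^-12) = 4.67×10^6 N/C.

4.67e6 N/C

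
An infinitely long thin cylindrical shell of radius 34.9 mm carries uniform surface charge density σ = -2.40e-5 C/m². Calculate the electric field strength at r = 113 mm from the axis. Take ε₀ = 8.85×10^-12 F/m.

By cylindrical symmetry E is radial; use a coaxial Gaussian cylinder of radius 113 mm and length L (r > 34.9 mm).
The whole shell is enclosed: λ_enc = σ·2πR = (-2.40×10^-5)·2π·(0.0349) = -5.263×10^-6 C/m.
Applying ∮E·dA = Q_enc/ε₀ with the end caps contributing no flux:
E = |λ_enc|/(2πε₀r) = (5.263×10^-6)/(2π·8.85×10^-12·0.113) = 8.38×10^5 N/C.

|E| = 8.38×10^5 N/C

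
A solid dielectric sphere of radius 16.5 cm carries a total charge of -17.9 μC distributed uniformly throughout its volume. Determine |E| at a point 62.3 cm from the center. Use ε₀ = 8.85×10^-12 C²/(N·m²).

|E| ≈ 4.15×10^5 N/C

Use a concentric Gaussian sphere at r = 62.3 cm (r > R, so the entire charge is enclosed).
Q_enc = -17.9 μC = -1.79×10^-5 C.
By Gauss's law, ∮E·dA = E·4πr² = Q_enc/ε₀.
E = |Q_enc|/(4πε₀r²) = (1.79×10^-5)/(4π·8.85×10^-12·(0.623)²) = 4.15×10^5 N/C.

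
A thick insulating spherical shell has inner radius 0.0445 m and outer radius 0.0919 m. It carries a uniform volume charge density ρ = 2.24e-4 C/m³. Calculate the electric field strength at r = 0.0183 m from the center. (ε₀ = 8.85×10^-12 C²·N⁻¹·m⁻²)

|E| = 0 N/C

Take a concentric spherical Gaussian surface of radius r = 0.0183 m (r < 0.0445 m, inside the empty cavity).
No charge is enclosed, so by Gauss's law E·4πr² = 0 ⇒ E = 0.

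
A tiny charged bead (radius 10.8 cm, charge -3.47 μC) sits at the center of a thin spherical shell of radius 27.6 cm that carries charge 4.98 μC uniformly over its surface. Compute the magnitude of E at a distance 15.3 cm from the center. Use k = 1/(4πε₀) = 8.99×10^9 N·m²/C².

E = 1.33×10^6 V/m

By spherical symmetry E is radial; choose a Gaussian sphere of radius r = 15.3 cm (between the bodies, 10.8 cm < r < 27.6 cm).
The shell at 27.6 cm lies outside the Gaussian surface, so Q_enc = -3.47 μC = -3.47e-6 C.
Gauss's law: E·4πr² = Q_enc/ε₀.
E = k|Q_enc|/r² = (8.99×10^9)(3.47×10^-6)/(0.153)² = 1.33e6 N/C.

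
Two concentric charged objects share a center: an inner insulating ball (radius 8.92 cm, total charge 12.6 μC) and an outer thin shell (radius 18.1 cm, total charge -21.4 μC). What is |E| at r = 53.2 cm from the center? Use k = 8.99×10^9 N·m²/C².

Symmetry ⇒ E = E(r) r̂. Gaussian sphere of radius r = 53.2 cm (r > 18.1 cm, enclosing both).
Q_enc = (12.6 μC) + (-21.4 μC) = -8.80×10^-6 C.
Since E is radial and uniform over the Gaussian sphere, Φ = E·4πr² = Q_enc/ε₀.
E = k|Q_enc|/r² = (8.99×10^9)(8.80×10^-6)/(0.532)² = 2.80×10^5 N/C.

|E| ≈ 2.80×10^5 V/m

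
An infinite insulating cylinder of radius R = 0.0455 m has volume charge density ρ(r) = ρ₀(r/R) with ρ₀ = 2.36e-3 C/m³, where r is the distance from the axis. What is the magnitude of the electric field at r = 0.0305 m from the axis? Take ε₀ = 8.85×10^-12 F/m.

E ≈ 1.82e6 V/m

Choose a coaxial cylinder of radius r = 0.0305 m (arbitrary length L) as the Gaussian surface (r < R).
λ_enc = ∫₀^r ρ(r')·2πr' dr' = (2πρ₀/R)·r^3/3 = 3.082×10^-6 C/m.
Since E is radial and uniform over the curved surface, Φ = E·2πrL = Q_enc/ε₀ = λ_enc L/ε₀.
E = |λ_enc|/(2πε₀r) = (3.082e-6)/(2π·8.85×10^-12·0.0305) = 1.82×10^6 N/C.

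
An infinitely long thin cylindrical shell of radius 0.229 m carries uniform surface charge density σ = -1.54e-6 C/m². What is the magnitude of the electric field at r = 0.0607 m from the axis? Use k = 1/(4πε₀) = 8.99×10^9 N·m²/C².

Coaxial Gaussian cylinder, radius r = 0.0607 m, length L (r < 0.229 m, inside the shell).
All the surface charge lies outside this cylinder: Q_enc = 0, hence E = 0.

E = 0 (no enclosed charge)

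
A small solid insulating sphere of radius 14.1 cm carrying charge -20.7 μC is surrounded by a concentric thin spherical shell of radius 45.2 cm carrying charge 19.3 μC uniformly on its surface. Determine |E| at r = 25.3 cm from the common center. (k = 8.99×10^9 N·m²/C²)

|E| ≈ 2.91e6 N/C

Use a concentric Gaussian sphere at r = 25.3 cm (between the bodies, 14.1 cm < r < 45.2 cm).
The shell at 45.2 cm lies outside the Gaussian surface, so Q_enc = -20.7 μC = -2.07e-5 C.
Since E is radial and uniform over the Gaussian sphere, Φ = E·4πr² = Q_enc/ε₀.
E = k|Q_enc|/r² = (8.99×10^9)(2.07e-5)/(0.253)² = 2.91×10^6 N/C.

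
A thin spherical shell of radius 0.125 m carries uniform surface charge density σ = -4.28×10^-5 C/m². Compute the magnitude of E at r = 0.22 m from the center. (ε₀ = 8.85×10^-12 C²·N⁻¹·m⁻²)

Take a concentric spherical Gaussian surface of radius r = 0.22 m (r > 0.125 m).
The entire shell is enclosed: Q_enc = σ·4πR² = (-4.28×10^-5)·4π·(0.125)² = -8.404e-6 C.
By Gauss's law, ∮E·dA = E·4πr² = Q_enc/ε₀.
E = |Q_enc|/(4πε₀r²) = (8.404×10^-6)/(4π·8.85×10^-12·(0.22)²) = 1.56e6 N/C.

|E| = 1.56×10^6 V/m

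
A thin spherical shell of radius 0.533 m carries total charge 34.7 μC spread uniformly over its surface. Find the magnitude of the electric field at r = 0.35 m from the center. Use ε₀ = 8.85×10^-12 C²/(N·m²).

Symmetry ⇒ E = E(r) r̂. Gaussian sphere of radius r = 0.35 m (inside the shell, r < 0.533 m).
No charge lies within this surface, so Q_enc = 0 and Gauss's law gives E·4πr² = 0 ⇒ E = 0.

E = 0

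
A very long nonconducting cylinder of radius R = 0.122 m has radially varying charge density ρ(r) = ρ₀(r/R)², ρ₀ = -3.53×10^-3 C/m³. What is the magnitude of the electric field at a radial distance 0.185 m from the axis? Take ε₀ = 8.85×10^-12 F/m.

|E| ≈ 8.02×10^6 N/C

Coaxial Gaussian cylinder, radius r = 0.185 m, length L (r > R, full charge per length enclosed).
λ_enc = 2π ∫₀^R ρ₀(r'/R)^2 r' dr' = 2πρ₀R²/4 = -8.253×10^-5 C/m.
Since E is radial and uniform over the curved surface, Φ = E·2πrL = Q_enc/ε₀ = λ_enc L/ε₀.
E = |λ_enc|/(2πε₀r) = (8.253×10^-5)/(2π·8.85×10^-12·0.185) = 8.02×10^6 N/C.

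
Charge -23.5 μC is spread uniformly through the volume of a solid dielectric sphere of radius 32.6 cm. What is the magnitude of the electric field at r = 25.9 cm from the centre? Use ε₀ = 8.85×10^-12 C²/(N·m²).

By spherical symmetry E is radial; choose a Gaussian sphere of radius r = 25.9 cm (r < R).
Only the charge within r is enclosed: Q_enc = Q·(r/R)³ = (-23.5 μC)·(25.9 cm/32.6 cm)³ = -1.178e-5 C.
Since E is radial and uniform over the Gaussian sphere, Φ = E·4πr² = Q_enc/ε₀.
E = |Q_enc|/(4πε₀r²) = (1.178×10^-5)/(4π·8.85×10^-12·(0.259)²) = 1.58×10^6 N/C.

|E| = 1.58×10^6 N/C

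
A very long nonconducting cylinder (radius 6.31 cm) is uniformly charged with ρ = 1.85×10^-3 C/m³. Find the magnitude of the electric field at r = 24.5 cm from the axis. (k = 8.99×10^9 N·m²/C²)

Take a coaxial cylindrical Gaussian surface of radius r = 24.5 cm and length L (r > 6.31 cm, full cross-section enclosed).
λ_enc = ρ·πR² = (1.85×10^-3)π(0.0631)² = 2.314×10^-5 C/m.
Gauss's law: E·2πrL = λ_enc L/ε₀.
E = 2k|λ_enc|/r = 2(8.99×10^9)(2.314×10^-5)/(0.245) = 1.70×10^6 N/C.

E ≈ 1.70×10^6 V/m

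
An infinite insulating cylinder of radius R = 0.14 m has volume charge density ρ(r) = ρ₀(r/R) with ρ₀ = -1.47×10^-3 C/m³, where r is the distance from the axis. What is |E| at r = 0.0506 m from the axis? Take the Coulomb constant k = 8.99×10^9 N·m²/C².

Choose a coaxial cylinder of radius r = 0.0506 m (arbitrary length L) as the Gaussian surface (r < R).
λ_enc = ∫₀^r ρ(r')·2πr' dr' = (2πρ₀/R)·r^3/3 = -2.849×10^-6 C/m.
Applying ∮E·dA = Q_enc/ε₀ with the end caps contributing no flux:
E = 2k|λ_enc|/r = 2(8.99×10^9)(2.849×10^-6)/(0.0506) = 1.01×10^6 N/C.

|E| ≈ 1.01e6 N/C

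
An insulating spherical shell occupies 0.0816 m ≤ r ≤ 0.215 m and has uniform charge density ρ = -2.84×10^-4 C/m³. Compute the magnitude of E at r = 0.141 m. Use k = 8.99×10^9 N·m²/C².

E ≈ 1.22×10^6 N/C

Use a concentric Gaussian sphere at r = 0.141 m (within the shell material, 0.0816 m < r < 0.215 m).
Enclosed charge is the volume from a to r: Q_enc = (4π/3)ρ(r³ − a³) = -2.688e-6 C.
Since E is radial and uniform over the Gaussian sphere, Φ = E·4πr² = Q_enc/ε₀.
E = k|Q_enc|/r² = (8.99×10^9)(2.688×10^-6)/(0.141)² = 1.22×10^6 N/C.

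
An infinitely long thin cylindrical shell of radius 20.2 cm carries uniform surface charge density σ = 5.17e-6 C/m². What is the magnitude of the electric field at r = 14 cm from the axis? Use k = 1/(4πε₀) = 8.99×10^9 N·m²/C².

Take a coaxial cylindrical Gaussian surface of radius r = 14 cm and length L (r < 20.2 cm, inside the shell).
All the surface charge lies outside this cylinder: Q_enc = 0, hence E = 0.

|E| = 0 N/C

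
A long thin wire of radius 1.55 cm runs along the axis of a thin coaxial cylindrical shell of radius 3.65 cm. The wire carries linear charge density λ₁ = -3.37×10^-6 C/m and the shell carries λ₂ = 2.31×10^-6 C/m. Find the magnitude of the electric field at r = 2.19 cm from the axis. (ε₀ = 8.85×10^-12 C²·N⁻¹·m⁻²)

Coaxial Gaussian cylinder, radius r = 2.19 cm, length L (between the conductors, 1.55 cm < r < 3.65 cm).
Only the inner wire is enclosed; the outer shell contributes nothing inside itself. λ_enc = λ₁ = -3.37e-6 C/m.
Gauss's law: E·2πrL = λ_enc L/ε₀.
E = |λ_enc|/(2πε₀r) = (3.37×10^-6)/(2π·8.85×10^-12·0.0219) = 2.77×10^6 N/C.

|E| ≈ 2.77×10^6 V/m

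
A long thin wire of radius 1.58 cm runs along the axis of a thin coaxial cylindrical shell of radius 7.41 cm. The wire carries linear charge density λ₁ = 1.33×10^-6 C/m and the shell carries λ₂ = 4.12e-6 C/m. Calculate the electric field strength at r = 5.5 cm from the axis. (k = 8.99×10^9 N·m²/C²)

Take a coaxial cylindrical Gaussian surface of radius r = 5.5 cm and length L (between the conductors, 1.58 cm < r < 7.41 cm).
The shell at 7.41 cm lies outside the Gaussian surface, so λ_enc = λ₁ = 1.33×10^-6 C/m.
By Gauss's law (flux through the curved wall only), E·2πrL = λ_enc L/ε₀.
E = 2k|λ_enc|/r = 2(8.99×10^9)(1.33×10^-6)/(0.055) = 4.35×10^5 N/C.

E ≈ 4.35e5 V/m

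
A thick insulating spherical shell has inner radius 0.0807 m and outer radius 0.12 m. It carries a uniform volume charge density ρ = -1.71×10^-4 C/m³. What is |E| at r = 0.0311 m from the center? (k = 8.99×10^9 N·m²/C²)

|E| = 0 N/C

By spherical symmetry E is radial; choose a Gaussian sphere of radius r = 0.0311 m (r < 0.0807 m, inside the empty cavity).
Q_enc = 0 (all charge lies at larger r); Gauss's law gives E = 0.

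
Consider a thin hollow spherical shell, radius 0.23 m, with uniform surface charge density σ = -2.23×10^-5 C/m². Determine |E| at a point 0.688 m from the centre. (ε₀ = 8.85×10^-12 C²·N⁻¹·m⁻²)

E = 2.82e5 V/m

By spherical symmetry E is radial; choose a Gaussian sphere of radius r = 0.688 m (r > 0.23 m).
The entire shell is enclosed: Q_enc = σ·4πR² = (-2.23e-5)·4π·(0.23)² = -1.482×10^-5 C.
By Gauss's law, ∮E·dA = E·4πr² = Q_enc/ε₀.
E = |Q_enc|/(4πε₀r²) = (1.482×10^-5)/(4π·8.85×10^-12·(0.688)²) = 2.82e5 N/C.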